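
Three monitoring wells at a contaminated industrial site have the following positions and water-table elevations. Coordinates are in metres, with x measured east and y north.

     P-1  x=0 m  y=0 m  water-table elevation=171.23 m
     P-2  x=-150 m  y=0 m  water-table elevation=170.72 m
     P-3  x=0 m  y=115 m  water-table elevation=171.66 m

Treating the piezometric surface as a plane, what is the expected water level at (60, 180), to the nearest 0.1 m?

∂h/∂x = (170.72 − 171.23) / (-150 − 0) = +0.003400
∂h/∂y = (171.66 − 171.23) / (115 − 0) = +0.003739
h(60, 180) = 171.23 + (+0.003400)·(60) + (+0.003739)·(180) = 171.23 +0.204 +0.673 = 172.107 m.

172.1 m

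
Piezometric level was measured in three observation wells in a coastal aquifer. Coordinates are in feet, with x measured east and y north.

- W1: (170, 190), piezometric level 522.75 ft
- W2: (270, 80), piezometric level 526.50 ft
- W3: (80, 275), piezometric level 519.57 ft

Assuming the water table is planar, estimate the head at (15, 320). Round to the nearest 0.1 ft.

517.5 ft

Differences from W1: to W2 (Δx, Δy, Δh) = (100, -110, +3.75); to W3 = (-90, 85, -3.18).
Determinant of the coordinate differences = 100·85 − (-90)·(-110) = -1400.
∂h/∂x = [(+3.75)·85 − (-3.18)·(-110)] / -1400 = +0.02218
∂h/∂y = [100·(-3.18) − (-90)·(+3.75)] / -1400 = -0.01393
h(15, 320) = 522.75 + (+0.02218)·(-155) + (-0.01393)·(130) = 522.75 -3.438 -1.811 = 517.502 ft.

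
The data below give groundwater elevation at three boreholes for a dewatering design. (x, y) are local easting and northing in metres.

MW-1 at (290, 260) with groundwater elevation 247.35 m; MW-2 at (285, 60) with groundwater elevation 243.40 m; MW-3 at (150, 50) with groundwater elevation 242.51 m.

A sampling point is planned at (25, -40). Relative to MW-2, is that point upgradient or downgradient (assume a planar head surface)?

Taking MW-1 as reference: MW-2−MW-1 = (-5, -200, -3.95); MW-3−MW-1 = (-140, -210, -4.84).
Determinant of the coordinate differences = (-5)·(-210) − (-140)·(-200) = -26950.
∂h/∂x = [(-3.95)·(-210) − (-4.84)·(-200)] / -26950 = +0.005139
∂h/∂y = [(-5)·(-4.84) − (-140)·(-3.95)] / -26950 = +0.01962
Head at (25, -40) = 247.35 + (+0.005139)·(-265) + (+0.01962)·(-300) = 240.10 m.
That is lower than the 243.40 m at MW-2, so the point is downgradient.

downgradient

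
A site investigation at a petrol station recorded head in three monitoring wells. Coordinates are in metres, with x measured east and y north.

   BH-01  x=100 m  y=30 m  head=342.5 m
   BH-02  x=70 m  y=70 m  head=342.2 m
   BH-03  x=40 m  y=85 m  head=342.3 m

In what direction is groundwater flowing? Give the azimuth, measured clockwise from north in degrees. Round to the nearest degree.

Differences from BH-01: to BH-02 (Δx, Δy, Δh) = (-30, 40, -0.3); to BH-03 = (-60, 55, -0.2).
Determinant of the coordinate differences = (-30)·55 − (-60)·40 = 750.
∂h/∂x = [(-0.3)·55 − (-0.2)·40] / 750 = -0.01133
∂h/∂y = [(-30)·(-0.2) − (-60)·(-0.3)] / 750 = -0.01600
Flow direction (−∇h) has components (+0.01133 E, +0.01600 N).
Azimuth = atan2(E, N) = atan2(+0.01133, +0.01600) = 35.3° ≈ 035°.

035°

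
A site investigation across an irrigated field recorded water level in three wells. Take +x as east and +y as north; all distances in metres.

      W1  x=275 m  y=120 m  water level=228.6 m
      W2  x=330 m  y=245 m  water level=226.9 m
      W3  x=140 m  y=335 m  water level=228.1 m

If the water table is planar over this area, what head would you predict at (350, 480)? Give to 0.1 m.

Taking W1 as reference: W2−W1 = (55, 125, -1.7); W3−W1 = (-135, 215, -0.5).
Determinant of the coordinate differences = 55·215 − (-135)·125 = 28700.
∂h/∂x = [(-1.7)·215 − (-0.5)·125] / 28700 = -0.01056
∂h/∂y = [55·(-0.5) − (-135)·(-1.7)] / 28700 = -0.008955
h(350, 480) = 228.6 + (-0.01056)·(75) + (-0.008955)·(360) = 228.6 -0.792 -3.224 = 224.584 m.

224.6 m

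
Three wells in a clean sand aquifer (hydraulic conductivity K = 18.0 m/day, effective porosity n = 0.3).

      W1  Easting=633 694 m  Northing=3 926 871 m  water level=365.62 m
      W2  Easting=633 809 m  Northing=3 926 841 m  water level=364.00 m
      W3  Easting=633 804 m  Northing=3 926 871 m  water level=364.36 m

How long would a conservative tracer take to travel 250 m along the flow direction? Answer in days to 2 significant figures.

Three-point gradient (reference W1): Δ to W2 = (115, -30, -1.62), Δ to W3 = (110, 0, -1.26).
∂h/∂x = -0.01145, ∂h/∂y = +0.01009 (det = 3300).
|∇h| = √(-0.01145² + 0.01009²) = 0.01526
Seepage velocity v = K·i/n = 18.0 × 0.01526 / 0.3 = 0.9156 m/day.
t = 250 / 0.9156 = 273 days.

270 days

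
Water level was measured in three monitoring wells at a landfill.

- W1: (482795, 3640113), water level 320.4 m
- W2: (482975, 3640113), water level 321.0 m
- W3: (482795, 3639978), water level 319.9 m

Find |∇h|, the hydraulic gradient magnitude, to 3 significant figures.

0.00498

∂h/∂x = (321.0 − 320.4) / (482975 − 482795) = +0.003333
∂h/∂y = (319.9 − 320.4) / (3639978 − 3640113) = +0.003704
|∇h| = √(0.003333² + 0.003704²) = 0.004983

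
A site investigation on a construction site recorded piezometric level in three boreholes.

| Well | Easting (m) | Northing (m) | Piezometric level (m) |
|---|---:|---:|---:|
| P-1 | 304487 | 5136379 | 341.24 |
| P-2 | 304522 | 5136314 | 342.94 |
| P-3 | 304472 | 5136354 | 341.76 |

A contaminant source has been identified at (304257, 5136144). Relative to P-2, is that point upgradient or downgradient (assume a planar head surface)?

Differences from P-1: to P-2 (Δx, Δy, Δh) = (35, -65, +1.70); to P-3 = (-15, -25, +0.52).
Determinant of the coordinate differences = 35·(-25) − (-15)·(-65) = -1850.
∂h/∂x = [(+1.70)·(-25) − (+0.52)·(-65)] / -1850 = +0.004703
∂h/∂y = [35·(+0.52) − (-15)·(+1.70)] / -1850 = -0.02362
Head at (304257, 5136144) = 341.24 + (+0.004703)·(-230) + (-0.02362)·(-235) = 345.71 m.
That is higher than the 342.94 m at P-2, so the point is upgradient.

upgradient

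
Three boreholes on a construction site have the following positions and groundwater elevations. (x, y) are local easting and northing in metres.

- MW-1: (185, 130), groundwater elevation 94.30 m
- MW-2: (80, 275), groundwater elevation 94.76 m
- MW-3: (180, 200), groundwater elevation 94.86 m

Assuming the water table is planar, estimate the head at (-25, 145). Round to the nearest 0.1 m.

92.9 m

With h = a·x + b·y + c and MW-1 as origin, the differences give:
  (-105)·a + 145·b = +0.46
  (-5)·a + 70·b = +0.56
Eliminate b (×70 and ×145, subtract): -6625·a = -49.000 → a = ∂h/∂x = +0.007396
Back-substitute: b = ∂h/∂y = +0.008528.
h(-25, 145) = 94.30 + (+0.007396)·(-210) + (+0.008528)·(15) = 94.30 -1.553 +0.128 = 92.875 m.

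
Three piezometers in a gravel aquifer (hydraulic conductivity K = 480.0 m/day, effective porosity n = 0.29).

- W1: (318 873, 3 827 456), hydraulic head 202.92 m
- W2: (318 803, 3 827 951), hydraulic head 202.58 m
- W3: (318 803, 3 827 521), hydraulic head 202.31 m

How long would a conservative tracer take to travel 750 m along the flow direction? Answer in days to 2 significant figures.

Three-point gradient (reference W1): Δ to W2 = (-70, 495, -0.34), Δ to W3 = (-70, 65, -0.61).
∂h/∂x = +0.009297, ∂h/∂y = +0.0006279 (det = 30100).
|∇h| = √(0.009297² + 0.0006279²) = 0.009318
Seepage velocity v = K·i/n = 480.0 × 0.009318 / 0.29 = 15.42 m/day.
t = 750 / 15.42 = 48.64 days.

49 days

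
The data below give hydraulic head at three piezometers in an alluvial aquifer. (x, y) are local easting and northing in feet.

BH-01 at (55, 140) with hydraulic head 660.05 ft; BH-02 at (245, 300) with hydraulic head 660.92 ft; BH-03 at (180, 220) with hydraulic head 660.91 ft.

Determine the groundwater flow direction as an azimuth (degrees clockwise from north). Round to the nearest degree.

309°

Differences from BH-01: to BH-02 (Δx, Δy, Δh) = (190, 160, +0.87); to BH-03 = (125, 80, +0.86).
Determinant of the coordinate differences = 190·80 − 125·160 = -4800.
∂h/∂x = [(+0.87)·80 − (+0.86)·160] / -4800 = +0.01417
∂h/∂y = [190·(+0.86) − 125·(+0.87)] / -4800 = -0.01139
Flow direction (−∇h) has components (-0.01417 E, +0.01139 N).
Azimuth = atan2(E, N) = atan2(-0.01417, +0.01139) = 308.8° ≈ 309°.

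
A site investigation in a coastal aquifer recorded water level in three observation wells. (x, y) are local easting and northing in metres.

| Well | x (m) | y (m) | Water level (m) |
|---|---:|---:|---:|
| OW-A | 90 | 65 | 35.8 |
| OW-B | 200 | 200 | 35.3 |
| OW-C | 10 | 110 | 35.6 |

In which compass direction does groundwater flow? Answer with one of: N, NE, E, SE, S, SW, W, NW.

Three-point gradient (reference OW-A): Δ to OW-B = (110, 135, -0.5), Δ to OW-C = (-80, 45, -0.2).
∂h/∂x = +0.0002857, ∂h/∂y = -0.003937 (det = 15750).
Flow = −∇h = (-0.0002857 east, +0.003937 north), which points north.

N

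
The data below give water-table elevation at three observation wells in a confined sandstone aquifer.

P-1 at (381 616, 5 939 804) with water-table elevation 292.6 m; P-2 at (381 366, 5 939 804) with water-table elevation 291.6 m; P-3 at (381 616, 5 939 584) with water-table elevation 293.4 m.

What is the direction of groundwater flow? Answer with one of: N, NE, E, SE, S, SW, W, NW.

∂h/∂x = (291.6 − 292.6) / (381366 − 381616) = +0.004000
∂h/∂y = (293.4 − 292.6) / (5939584 − 5939804) = -0.003636
Flow = −∇h = (-0.004000 east, +0.003636 north), which points northwest.

NW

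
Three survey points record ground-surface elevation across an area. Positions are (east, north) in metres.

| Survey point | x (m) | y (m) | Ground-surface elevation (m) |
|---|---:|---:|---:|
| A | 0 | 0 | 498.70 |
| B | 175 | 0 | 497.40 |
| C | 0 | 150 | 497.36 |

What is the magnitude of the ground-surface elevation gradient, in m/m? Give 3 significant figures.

∂z/∂x = (497.40 − 498.70) / (175 − 0) = -0.007429
∂z/∂y = (497.36 − 498.70) / (150 − 0) = -0.008933
|∇f| = √(-0.007429² + -0.008933²) = 0.01162 m/m

0.0116 m/m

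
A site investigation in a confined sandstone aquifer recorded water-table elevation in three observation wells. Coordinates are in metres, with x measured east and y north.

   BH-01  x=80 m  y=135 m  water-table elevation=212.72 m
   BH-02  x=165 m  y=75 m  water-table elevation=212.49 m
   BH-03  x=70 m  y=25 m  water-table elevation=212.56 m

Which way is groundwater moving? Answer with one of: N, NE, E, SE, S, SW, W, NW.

SE

Three-point gradient (reference BH-01): Δ to BH-02 = (85, -60, -0.23), Δ to BH-03 = (-10, -110, -0.16).
∂h/∂x = -0.001578, ∂h/∂y = +0.001598 (det = -9950).
Flow = −∇h = (+0.001578 east, -0.001598 north), which points southeast.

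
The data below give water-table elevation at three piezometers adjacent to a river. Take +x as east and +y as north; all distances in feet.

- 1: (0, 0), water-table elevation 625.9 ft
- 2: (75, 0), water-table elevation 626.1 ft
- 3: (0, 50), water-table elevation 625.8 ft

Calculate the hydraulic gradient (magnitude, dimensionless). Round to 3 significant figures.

0.00333

∂h/∂x = (626.1 − 625.9) / (75 − 0) = +0.002667
∂h/∂y = (625.8 − 625.9) / (50 − 0) = -0.002000
|∇h| = √(0.002667² + -0.002000²) = 0.003334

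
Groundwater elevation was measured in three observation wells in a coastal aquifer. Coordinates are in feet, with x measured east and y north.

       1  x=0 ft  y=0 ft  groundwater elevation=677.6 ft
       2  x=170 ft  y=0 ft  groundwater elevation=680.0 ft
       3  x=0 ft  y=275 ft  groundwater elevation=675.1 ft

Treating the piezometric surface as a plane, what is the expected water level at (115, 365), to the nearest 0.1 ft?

675.9 ft

∂h/∂x = (680.0 − 677.6) / (170 − 0) = +0.01412
∂h/∂y = (675.1 − 677.6) / (275 − 0) = -0.009091
h(115, 365) = 677.6 + (+0.01412)·(115) + (-0.009091)·(365) = 677.6 +1.624 -3.318 = 675.905 ft.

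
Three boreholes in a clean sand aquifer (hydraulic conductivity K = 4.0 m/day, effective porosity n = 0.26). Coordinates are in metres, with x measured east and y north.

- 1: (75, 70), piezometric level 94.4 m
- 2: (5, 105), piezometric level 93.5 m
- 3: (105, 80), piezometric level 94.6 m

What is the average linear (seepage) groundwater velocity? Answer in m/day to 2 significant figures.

0.18 m/day

Three-point gradient (reference 1): Δ to 2 = (-70, 35, -0.9), Δ to 3 = (30, 10, +0.2).
∂h/∂x = +0.009143, ∂h/∂y = -0.007429 (det = -1750).
|∇h| = √(0.009143² + -0.007429²) = 0.01178
Seepage velocity v = K·i/n = 4.0 × 0.01178 / 0.26 = 0.1812 m/day.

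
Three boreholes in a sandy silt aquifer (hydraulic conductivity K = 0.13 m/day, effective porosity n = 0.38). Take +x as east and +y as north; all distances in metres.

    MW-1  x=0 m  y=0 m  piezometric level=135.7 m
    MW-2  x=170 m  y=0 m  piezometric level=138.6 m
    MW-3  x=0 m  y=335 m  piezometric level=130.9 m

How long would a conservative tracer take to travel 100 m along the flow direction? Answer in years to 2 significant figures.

36 years

∂h/∂x = (138.6 − 135.7) / (170 − 0) = +0.01706
∂h/∂y = (130.9 − 135.7) / (335 − 0) = -0.01433
|∇h| = √(0.01706² + -0.01433²) = 0.02228
Seepage velocity v = K·i/n = 0.13 × 0.02228 / 0.38 = 0.007622 m/day.
t = 100 / 0.007622 = 1.312e+04 days = 35.9 years.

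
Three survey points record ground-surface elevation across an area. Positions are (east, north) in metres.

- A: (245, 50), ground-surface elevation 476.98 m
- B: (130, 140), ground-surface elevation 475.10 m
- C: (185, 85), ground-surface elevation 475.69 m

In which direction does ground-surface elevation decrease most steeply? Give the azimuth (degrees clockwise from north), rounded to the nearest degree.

235°

Differences from A: to B (Δx, Δy, Δh) = (-115, 90, -1.88); to C = (-60, 35, -1.29).
Solve a·Δx + b·Δy = Δz: det = (-115)·35 − (-60)·90 = 1375.
∂z/∂x = [(-1.88)·35 − (-1.29)·90] / 1375 = +0.03658
∂z/∂y = [(-115)·(-1.29) − (-60)·(-1.88)] / 1375 = +0.02585
Steepest decrease is along −∇f: components (-0.03658 E, -0.02585 N).
Azimuth = atan2(-0.03658, -0.02585) = 234.7° ≈ 235°.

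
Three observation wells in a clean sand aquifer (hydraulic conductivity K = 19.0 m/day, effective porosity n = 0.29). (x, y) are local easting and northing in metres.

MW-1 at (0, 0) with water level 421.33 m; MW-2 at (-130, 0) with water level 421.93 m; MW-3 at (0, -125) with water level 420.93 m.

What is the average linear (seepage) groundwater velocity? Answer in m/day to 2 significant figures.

0.37 m/day

∂h/∂x = (421.93 − 421.33) / (-130 − 0) = -0.004615
∂h/∂y = (420.93 − 421.33) / (-125 − 0) = +0.003200
|∇h| = √(-0.004615² + 0.003200²) = 0.005616
Seepage velocity v = K·i/n = 19.0 × 0.005616 / 0.29 = 0.3679 m/day.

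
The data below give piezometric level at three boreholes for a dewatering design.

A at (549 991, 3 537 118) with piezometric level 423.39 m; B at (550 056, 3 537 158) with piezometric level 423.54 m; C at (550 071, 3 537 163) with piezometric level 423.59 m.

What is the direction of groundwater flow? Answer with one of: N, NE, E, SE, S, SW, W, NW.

Taking A as reference: B−A = (65, 40, +0.15); C−A = (80, 45, +0.20).
Determinant of the coordinate differences = 65·45 − 80·40 = -275.
∂h/∂x = [(+0.15)·45 − (+0.20)·40] / -275 = +0.004545
∂h/∂y = [65·(+0.20) − 80·(+0.15)] / -275 = -0.003636
Flow = −∇h = (-0.004545 east, +0.003636 north), which points northwest.

NW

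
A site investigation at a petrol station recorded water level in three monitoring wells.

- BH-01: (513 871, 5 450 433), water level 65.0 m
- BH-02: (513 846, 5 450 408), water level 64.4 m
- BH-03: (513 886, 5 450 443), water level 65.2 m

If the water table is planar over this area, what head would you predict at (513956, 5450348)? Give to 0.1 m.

With h = a·x + b·y + c and BH-01 as origin, the differences give:
  (-25)·a + (-25)·b = -0.6
  15·a + 10·b = +0.2
Eliminate b (×10 and ×(-25), subtract): 125·a = -1.00 → a = ∂h/∂x = -0.008000
Back-substitute: b = ∂h/∂y = +0.03200.
h(513956, 5450348) = 65.0 + (-0.008000)·(85) + (+0.03200)·(-85) = 65.0 -0.680 -2.720 = 61.600 m.

61.6 m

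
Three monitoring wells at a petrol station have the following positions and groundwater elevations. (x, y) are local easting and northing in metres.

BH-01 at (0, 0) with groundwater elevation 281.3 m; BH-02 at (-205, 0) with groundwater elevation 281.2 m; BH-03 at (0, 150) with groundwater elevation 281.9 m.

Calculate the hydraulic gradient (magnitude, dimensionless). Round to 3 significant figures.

0.00403

∂h/∂x = (281.2 − 281.3) / (-205 − 0) = +0.0004878
∂h/∂y = (281.9 − 281.3) / (150 − 0) = +0.004000
|∇h| = √(0.0004878² + 0.004000²) = 0.00403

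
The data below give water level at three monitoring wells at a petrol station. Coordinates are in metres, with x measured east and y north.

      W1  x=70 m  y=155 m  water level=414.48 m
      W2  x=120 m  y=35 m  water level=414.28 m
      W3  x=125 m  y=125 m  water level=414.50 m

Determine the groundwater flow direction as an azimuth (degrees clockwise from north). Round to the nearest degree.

Taking W1 as reference: W2−W1 = (50, -120, -0.20); W3−W1 = (55, -30, +0.02).
Determinant of the coordinate differences = 50·(-30) − 55·(-120) = 5100.
∂h/∂x = [(-0.20)·(-30) − (+0.02)·(-120)] / 5100 = +0.001647
∂h/∂y = [50·(+0.02) − 55·(-0.20)] / 5100 = +0.002353
Flow direction (−∇h) has components (-0.001647 E, -0.002353 N).
Azimuth = atan2(E, N) = atan2(-0.001647, -0.002353) = 215.0° ≈ 215°.

215°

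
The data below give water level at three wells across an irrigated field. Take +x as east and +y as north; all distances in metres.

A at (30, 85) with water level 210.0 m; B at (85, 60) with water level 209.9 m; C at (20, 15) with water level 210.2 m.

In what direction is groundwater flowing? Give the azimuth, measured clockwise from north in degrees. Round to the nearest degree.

Taking A as reference: B−A = (55, -25, -0.1); C−A = (-10, -70, +0.2).
Determinant of the coordinate differences = 55·(-70) − (-10)·(-25) = -4100.
∂h/∂x = [(-0.1)·(-70) − (+0.2)·(-25)] / -4100 = -0.002927
∂h/∂y = [55·(+0.2) − (-10)·(-0.1)] / -4100 = -0.002439
Flow direction (−∇h) has components (+0.002927 E, +0.002439 N).
Azimuth = atan2(E, N) = atan2(+0.002927, +0.002439) = 50.2° ≈ 050°.

050°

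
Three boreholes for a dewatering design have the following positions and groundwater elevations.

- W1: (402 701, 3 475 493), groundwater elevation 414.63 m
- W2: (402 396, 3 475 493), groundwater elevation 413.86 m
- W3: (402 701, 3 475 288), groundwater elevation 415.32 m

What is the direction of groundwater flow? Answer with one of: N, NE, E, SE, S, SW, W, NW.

NW

∂h/∂x = (413.86 − 414.63) / (402396 − 402701) = +0.002525
∂h/∂y = (415.32 − 414.63) / (3475288 − 3475493) = -0.003366
Flow = −∇h = (-0.002525 east, +0.003366 north), which points northwest.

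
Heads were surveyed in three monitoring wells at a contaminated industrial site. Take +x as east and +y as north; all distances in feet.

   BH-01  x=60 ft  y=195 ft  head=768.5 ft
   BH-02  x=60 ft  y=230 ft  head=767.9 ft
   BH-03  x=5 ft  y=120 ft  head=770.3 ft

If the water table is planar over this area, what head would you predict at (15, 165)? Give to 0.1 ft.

769.4 ft

With h = a·x + b·y + c and BH-01 as origin, the differences give:
  0·a + 35·b = -0.6
  (-55)·a + (-75)·b = +1.8
Eliminate b (×(-75) and ×35, subtract): 1925·a = -18.00 → a = ∂h/∂x = -0.009351
Back-substitute: b = ∂h/∂y = -0.01714.
h(15, 165) = 768.5 + (-0.009351)·(-45) + (-0.01714)·(-30) = 768.5 +0.421 +0.514 = 769.435 ft.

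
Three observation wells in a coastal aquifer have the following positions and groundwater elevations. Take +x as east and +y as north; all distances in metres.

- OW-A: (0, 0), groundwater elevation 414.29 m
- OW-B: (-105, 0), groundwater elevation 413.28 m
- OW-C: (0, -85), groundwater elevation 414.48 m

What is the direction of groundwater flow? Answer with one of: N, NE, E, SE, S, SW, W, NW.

W

∂h/∂x = (413.28 − 414.29) / (-105 − 0) = +0.009619
∂h/∂y = (414.48 − 414.29) / (-85 − 0) = -0.002235
Flow = −∇h = (-0.009619 east, +0.002235 north), which points west.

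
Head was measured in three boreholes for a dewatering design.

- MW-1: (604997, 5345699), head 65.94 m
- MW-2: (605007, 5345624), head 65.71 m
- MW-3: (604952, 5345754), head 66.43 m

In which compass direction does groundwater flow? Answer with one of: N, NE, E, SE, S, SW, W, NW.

E

Taking MW-1 as reference: MW-2−MW-1 = (10, -75, -0.23); MW-3−MW-1 = (-45, 55, +0.49).
Solve a·Δx + b·Δy = Δh: det = 10·55 − (-45)·(-75) = -2825.
∂h/∂x = [(-0.23)·55 − (+0.49)·(-75)] / -2825 = -0.008531
∂h/∂y = [10·(+0.49) − (-45)·(-0.23)] / -2825 = +0.001929
Flow = −∇h = (+0.008531 east, -0.001929 north), which points east.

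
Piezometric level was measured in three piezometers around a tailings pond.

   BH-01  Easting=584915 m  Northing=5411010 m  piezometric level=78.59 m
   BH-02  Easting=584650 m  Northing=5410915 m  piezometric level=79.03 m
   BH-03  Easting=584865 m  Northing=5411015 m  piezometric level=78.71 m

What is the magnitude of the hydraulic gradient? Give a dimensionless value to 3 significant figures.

0.00276

With h = a·x + b·y + c and BH-01 as origin, the differences give:
  (-265)·a + (-95)·b = +0.44
  (-50)·a + 5·b = +0.12
Eliminate b (×5 and ×(-95), subtract): -6075·a = 13.600 → a = ∂h/∂x = -0.002239
Back-substitute: b = ∂h/∂y = +0.001613.
|∇h| = √(-0.002239² + 0.001613²) = 0.00276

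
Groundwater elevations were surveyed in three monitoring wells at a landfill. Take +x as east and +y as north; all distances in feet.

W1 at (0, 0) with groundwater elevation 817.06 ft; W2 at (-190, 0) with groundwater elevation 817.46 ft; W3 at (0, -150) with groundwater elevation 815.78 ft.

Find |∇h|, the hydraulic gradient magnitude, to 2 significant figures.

∂h/∂x = (817.46 − 817.06) / (-190 − 0) = -0.002105
∂h/∂y = (815.78 − 817.06) / (-150 − 0) = +0.008533
|∇h| = √(-0.002105² + 0.008533²) = 0.008789

0.0088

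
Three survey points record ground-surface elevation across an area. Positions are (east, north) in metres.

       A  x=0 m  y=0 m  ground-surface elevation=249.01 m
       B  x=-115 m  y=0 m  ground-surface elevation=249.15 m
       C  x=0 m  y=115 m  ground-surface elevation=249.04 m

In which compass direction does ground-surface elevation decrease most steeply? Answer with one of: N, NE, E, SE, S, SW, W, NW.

E

∂z/∂x = (249.15 − 249.01) / (-115 − 0) = -0.001217
∂z/∂y = (249.04 − 249.01) / (115 − 0) = +0.0002609
Steepest decrease is along −∇f = (+0.001217 E, -0.0002609 N) → east.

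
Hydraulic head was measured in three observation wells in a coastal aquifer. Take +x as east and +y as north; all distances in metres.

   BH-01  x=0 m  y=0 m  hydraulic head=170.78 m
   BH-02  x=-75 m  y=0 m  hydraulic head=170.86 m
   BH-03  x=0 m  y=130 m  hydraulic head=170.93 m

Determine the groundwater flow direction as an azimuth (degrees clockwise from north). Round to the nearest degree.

137°

∂h/∂x = (170.86 − 170.78) / (-75 − 0) = -0.001067
∂h/∂y = (170.93 − 170.78) / (130 − 0) = +0.001154
Flow direction (−∇h) has components (+0.001067 E, -0.001154 N).
Azimuth = atan2(E, N) = atan2(+0.001067, -0.001154) = 137.2° ≈ 137°.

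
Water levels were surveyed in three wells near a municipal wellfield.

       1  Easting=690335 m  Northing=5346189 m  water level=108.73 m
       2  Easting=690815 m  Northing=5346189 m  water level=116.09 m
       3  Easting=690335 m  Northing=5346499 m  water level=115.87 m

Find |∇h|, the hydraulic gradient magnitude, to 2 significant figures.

∂h/∂x = (116.09 − 108.73) / (690815 − 690335) = +0.01533
∂h/∂y = (115.87 − 108.73) / (5346499 − 5346189) = +0.02303
|∇h| = √(0.01533² + 0.02303²) = 0.02767

0.028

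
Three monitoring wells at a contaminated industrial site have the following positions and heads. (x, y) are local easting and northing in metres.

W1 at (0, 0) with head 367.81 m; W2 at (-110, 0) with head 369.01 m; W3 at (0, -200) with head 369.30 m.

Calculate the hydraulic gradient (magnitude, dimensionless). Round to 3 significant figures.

∂h/∂x = (369.01 − 367.81) / (-110 − 0) = -0.01091
∂h/∂y = (369.30 − 367.81) / (-200 − 0) = -0.007450
|∇h| = √(-0.01091² + -0.007450²) = 0.01321

0.0132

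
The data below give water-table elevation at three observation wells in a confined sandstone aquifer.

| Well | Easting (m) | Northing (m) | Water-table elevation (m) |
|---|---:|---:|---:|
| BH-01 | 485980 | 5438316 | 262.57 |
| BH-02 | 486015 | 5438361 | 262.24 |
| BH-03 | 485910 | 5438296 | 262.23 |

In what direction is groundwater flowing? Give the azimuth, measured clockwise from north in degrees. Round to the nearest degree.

328°

Taking BH-01 as reference: BH-02−BH-01 = (35, 45, -0.33); BH-03−BH-01 = (-70, -20, -0.34).
Solve a·Δx + b·Δy = Δh: det = 35·(-20) − (-70)·45 = 2450.
∂h/∂x = [(-0.33)·(-20) − (-0.34)·45] / 2450 = +0.008939
∂h/∂y = [35·(-0.34) − (-70)·(-0.33)] / 2450 = -0.01429
Flow direction (−∇h) has components (-0.008939 E, +0.01429 N).
Azimuth = atan2(E, N) = atan2(-0.008939, +0.01429) = 328.0° ≈ 328°.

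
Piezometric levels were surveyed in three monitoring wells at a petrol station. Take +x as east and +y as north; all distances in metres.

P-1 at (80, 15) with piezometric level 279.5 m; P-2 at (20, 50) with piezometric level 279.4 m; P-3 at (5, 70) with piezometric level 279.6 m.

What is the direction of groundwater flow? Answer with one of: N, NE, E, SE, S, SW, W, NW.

Differences from P-1: to P-2 (Δx, Δy, Δh) = (-60, 35, -0.1); to P-3 = (-75, 55, +0.1).
Solve a·Δx + b·Δy = Δh: det = (-60)·55 − (-75)·35 = -675.
∂h/∂x = [(-0.1)·55 − (+0.1)·35] / -675 = +0.01333
∂h/∂y = [(-60)·(+0.1) − (-75)·(-0.1)] / -675 = +0.02000
Flow = −∇h = (-0.01333 east, -0.02000 north), which points southwest.

SW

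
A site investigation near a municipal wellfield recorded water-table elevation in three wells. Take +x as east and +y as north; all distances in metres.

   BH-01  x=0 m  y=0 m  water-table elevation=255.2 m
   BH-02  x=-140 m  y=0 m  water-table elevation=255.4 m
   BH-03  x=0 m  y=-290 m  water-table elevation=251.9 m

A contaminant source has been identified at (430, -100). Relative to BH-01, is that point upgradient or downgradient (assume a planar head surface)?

downgradient

∂h/∂x = (255.4 − 255.2) / (-140 − 0) = -0.001429
∂h/∂y = (251.9 − 255.2) / (-290 − 0) = +0.01138
Head at (430, -100) = 255.2 + (-0.001429)·(430) + (+0.01138)·(-100) = 253.45 m.
That is lower than the 255.2 m at BH-01, so the point is downgradient.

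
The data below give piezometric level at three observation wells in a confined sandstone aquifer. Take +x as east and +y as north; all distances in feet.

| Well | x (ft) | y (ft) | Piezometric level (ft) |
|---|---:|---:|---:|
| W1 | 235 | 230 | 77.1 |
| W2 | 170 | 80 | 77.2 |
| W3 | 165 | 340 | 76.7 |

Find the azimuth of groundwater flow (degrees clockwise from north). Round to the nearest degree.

Three-point gradient (reference W1): Δ to W2 = (-65, -150, +0.1), Δ to W3 = (-70, 110, -0.4).
∂h/∂x = +0.002776, ∂h/∂y = -0.001870 (det = -17650).
Flow direction (−∇h) has components (-0.002776 E, +0.001870 N).
Azimuth = atan2(E, N) = atan2(-0.002776, +0.001870) = 304.0° ≈ 304°.

304°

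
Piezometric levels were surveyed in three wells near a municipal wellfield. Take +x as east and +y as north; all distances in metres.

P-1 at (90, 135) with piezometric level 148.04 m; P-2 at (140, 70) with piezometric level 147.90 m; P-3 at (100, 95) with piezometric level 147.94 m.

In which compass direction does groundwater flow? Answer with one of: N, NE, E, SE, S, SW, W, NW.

S

Taking P-1 as reference: P-2−P-1 = (50, -65, -0.14); P-3−P-1 = (10, -40, -0.10).
Solve a·Δx + b·Δy = Δh: det = 50·(-40) − 10·(-65) = -1350.
∂h/∂x = [(-0.14)·(-40) − (-0.10)·(-65)] / -1350 = +0.0006667
∂h/∂y = [50·(-0.10) − 10·(-0.14)] / -1350 = +0.002667
Flow = −∇h = (-0.0006667 east, -0.002667 north), which points south.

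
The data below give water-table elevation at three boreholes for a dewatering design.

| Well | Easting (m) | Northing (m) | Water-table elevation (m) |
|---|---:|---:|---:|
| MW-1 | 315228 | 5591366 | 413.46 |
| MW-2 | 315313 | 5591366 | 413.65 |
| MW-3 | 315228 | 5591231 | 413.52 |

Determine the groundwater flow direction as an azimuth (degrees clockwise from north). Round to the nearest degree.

281°

∂h/∂x = (413.65 − 413.46) / (315313 − 315228) = +0.002235
∂h/∂y = (413.52 − 413.46) / (5591231 − 5591366) = -0.0004444
Flow direction (−∇h) has components (-0.002235 E, +0.0004444 N).
Azimuth = atan2(E, N) = atan2(-0.002235, +0.0004444) = 281.2° ≈ 281°.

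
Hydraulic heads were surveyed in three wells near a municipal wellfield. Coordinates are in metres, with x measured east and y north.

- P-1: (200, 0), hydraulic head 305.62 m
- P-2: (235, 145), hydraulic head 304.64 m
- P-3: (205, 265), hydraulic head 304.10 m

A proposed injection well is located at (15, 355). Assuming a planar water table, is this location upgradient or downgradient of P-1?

Three-point gradient (reference P-1): Δ to P-2 = (35, 145, -0.98), Δ to P-3 = (5, 265, -1.52).
∂h/∂x = -0.004596, ∂h/∂y = -0.005649 (det = 8550).
Head at (15, 355) = 305.62 + (-0.004596)·(-185) + (-0.005649)·(355) = 304.46 m.
That is lower than the 305.62 m at P-1, so the point is downgradient.

downgradient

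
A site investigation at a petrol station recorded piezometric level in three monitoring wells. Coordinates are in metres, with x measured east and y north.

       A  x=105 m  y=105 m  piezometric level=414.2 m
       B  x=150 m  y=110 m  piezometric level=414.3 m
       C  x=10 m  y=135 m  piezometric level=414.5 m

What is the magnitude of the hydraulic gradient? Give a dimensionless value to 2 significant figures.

Three-point gradient (reference A): Δ to B = (45, 5, +0.1), Δ to C = (-95, 30, +0.3).
∂h/∂x = +0.0008219, ∂h/∂y = +0.01260 (det = 1825).
|∇h| = √(0.0008219² + 0.01260²) = 0.01263

0.013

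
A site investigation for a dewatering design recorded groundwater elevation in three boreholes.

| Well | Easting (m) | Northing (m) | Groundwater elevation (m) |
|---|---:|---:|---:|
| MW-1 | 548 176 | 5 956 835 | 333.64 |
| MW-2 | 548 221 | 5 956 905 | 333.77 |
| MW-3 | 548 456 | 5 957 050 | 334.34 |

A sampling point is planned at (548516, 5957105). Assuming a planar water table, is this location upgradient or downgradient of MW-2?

upgradient

Differences from MW-1: to MW-2 (Δx, Δy, Δh) = (45, 70, +0.13); to MW-3 = (280, 215, +0.70).
Solve a·Δx + b·Δy = Δh: det = 45·215 − 280·70 = -9925.
∂h/∂x = [(+0.13)·215 − (+0.70)·70] / -9925 = +0.002121
∂h/∂y = [45·(+0.70) − 280·(+0.13)] / -9925 = +0.0004937
Head at (548516, 5957105) = 333.64 + (+0.002121)·(340) + (+0.0004937)·(270) = 334.49 m.
That is higher than the 333.77 m at MW-2, so the point is upgradient.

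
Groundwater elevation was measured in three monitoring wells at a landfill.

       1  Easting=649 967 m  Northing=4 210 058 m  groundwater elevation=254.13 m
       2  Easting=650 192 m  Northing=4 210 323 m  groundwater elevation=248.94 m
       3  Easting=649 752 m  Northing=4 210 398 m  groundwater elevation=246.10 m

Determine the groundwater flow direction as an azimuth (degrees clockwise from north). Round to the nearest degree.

353°

Taking 1 as reference: 2−1 = (225, 265, -5.19); 3−1 = (-215, 340, -8.03).
Determinant of the coordinate differences = 225·340 − (-215)·265 = 133475.
∂h/∂x = [(-5.19)·340 − (-8.03)·265] / 133475 = +0.002722
∂h/∂y = [225·(-8.03) − (-215)·(-5.19)] / 133475 = -0.02190
Flow direction (−∇h) has components (-0.002722 E, +0.02190 N).
Azimuth = atan2(E, N) = atan2(-0.002722, +0.02190) = 352.9° ≈ 353°.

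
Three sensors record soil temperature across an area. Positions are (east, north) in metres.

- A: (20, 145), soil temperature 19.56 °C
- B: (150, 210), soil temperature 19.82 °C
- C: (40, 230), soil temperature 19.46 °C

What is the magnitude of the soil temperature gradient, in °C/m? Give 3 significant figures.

0.00348 °C/m

Differences from A: to B (Δx, Δy, Δh) = (130, 65, +0.26); to C = (20, 85, -0.10).
Solve a·Δx + b·Δy = ΔT: det = 130·85 − 20·65 = 9750.
∂T/∂x = [(+0.26)·85 − (-0.10)·65] / 9750 = +0.002933
∂T/∂y = [130·(-0.10) − 20·(+0.26)] / 9750 = -0.001867
|∇f| = √(0.002933² + -0.001867²) = 0.003477 °C/m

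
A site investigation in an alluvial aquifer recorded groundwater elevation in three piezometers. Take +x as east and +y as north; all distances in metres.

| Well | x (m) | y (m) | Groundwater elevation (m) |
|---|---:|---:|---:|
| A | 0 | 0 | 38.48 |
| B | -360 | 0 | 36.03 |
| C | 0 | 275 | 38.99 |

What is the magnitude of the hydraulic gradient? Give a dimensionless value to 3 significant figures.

∂h/∂x = (36.03 − 38.48) / (-360 − 0) = +0.006806
∂h/∂y = (38.99 − 38.48) / (275 − 0) = +0.001855
|∇h| = √(0.006806² + 0.001855²) = 0.007054

0.00705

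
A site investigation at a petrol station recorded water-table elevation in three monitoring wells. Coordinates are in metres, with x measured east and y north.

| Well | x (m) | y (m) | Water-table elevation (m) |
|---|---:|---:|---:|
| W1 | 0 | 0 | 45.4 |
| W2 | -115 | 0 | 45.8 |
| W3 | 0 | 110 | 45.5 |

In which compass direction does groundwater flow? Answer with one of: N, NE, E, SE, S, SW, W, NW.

E

∂h/∂x = (45.8 − 45.4) / (-115 − 0) = -0.003478
∂h/∂y = (45.5 − 45.4) / (110 − 0) = +0.0009091
Flow = −∇h = (+0.003478 east, -0.0009091 north), which points east.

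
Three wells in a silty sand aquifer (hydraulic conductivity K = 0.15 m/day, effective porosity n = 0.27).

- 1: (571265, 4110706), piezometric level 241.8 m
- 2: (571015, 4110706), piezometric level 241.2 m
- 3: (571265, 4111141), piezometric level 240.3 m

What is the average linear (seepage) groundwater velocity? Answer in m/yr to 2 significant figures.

0.85 m/yr

∂h/∂x = (241.2 − 241.8) / (571015 − 571265) = +0.002400
∂h/∂y = (240.3 − 241.8) / (4111141 − 4110706) = -0.003448
|∇h| = √(0.002400² + -0.003448²) = 0.004201
Seepage velocity v = K·i/n = 0.15 × 0.004201 / 0.27 = 0.002334 m/day = 0.8525 m/yr.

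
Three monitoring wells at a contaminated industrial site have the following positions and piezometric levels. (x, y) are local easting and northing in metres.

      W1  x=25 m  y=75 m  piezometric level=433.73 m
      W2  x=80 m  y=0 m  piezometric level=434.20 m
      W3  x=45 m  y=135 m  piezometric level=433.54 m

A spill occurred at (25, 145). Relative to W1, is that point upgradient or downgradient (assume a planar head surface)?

downgradient

Taking W1 as reference: W2−W1 = (55, -75, +0.47); W3−W1 = (20, 60, -0.19).
Solve a·Δx + b·Δy = Δh: det = 55·60 − 20·(-75) = 4800.
∂h/∂x = [(+0.47)·60 − (-0.19)·(-75)] / 4800 = +0.002906
∂h/∂y = [55·(-0.19) − 20·(+0.47)] / 4800 = -0.004135
Head at (25, 145) = 433.73 + (+0.002906)·(0) + (-0.004135)·(70) = 433.44 m.
That is lower than the 433.73 m at W1, so the point is downgradient.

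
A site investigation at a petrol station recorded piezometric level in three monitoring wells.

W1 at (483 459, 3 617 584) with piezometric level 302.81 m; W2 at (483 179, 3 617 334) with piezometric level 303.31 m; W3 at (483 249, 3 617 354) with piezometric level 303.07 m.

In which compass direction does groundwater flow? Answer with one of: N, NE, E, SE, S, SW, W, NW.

SE

Taking W1 as reference: W2−W1 = (-280, -250, +0.50); W3−W1 = (-210, -230, +0.26).
Solve a·Δx + b·Δy = Δh: det = (-280)·(-230) − (-210)·(-250) = 11900.
∂h/∂x = [(+0.50)·(-230) − (+0.26)·(-250)] / 11900 = -0.004202
∂h/∂y = [(-280)·(+0.26) − (-210)·(+0.50)] / 11900 = +0.002706
Flow = −∇h = (+0.004202 east, -0.002706 north), which points southeast.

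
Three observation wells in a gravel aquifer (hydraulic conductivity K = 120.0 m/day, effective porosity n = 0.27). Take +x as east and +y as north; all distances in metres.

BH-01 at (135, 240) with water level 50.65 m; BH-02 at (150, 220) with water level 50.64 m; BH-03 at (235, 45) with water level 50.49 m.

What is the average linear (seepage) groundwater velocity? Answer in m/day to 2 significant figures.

0.90 m/day

With h = a·x + b·y + c and BH-01 as origin, the differences give:
  15·a + (-20)·b = -0.01
  100·a + (-195)·b = -0.16
Eliminate b (×(-195) and ×(-20), subtract): -925·a = -1.250 → a = ∂h/∂x = +0.001351
Back-substitute: b = ∂h/∂y = +0.001514.
|∇h| = √(0.001351² + 0.001514²) = 0.002029
Seepage velocity v = K·i/n = 120.0 × 0.002029 / 0.27 = 0.9018 m/day.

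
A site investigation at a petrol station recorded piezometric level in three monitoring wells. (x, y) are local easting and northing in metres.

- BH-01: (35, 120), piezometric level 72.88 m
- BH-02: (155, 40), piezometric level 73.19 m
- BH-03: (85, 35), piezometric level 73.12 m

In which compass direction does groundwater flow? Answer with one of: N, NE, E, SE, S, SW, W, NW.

NW

With h = a·x + b·y + c and BH-01 as origin, the differences give:
  120·a + (-80)·b = +0.31
  50·a + (-85)·b = +0.24
Eliminate b (×(-85) and ×(-80), subtract): -6200·a = -7.150 → a = ∂h/∂x = +0.001153
Back-substitute: b = ∂h/∂y = -0.002145.
Flow = −∇h = (-0.001153 east, +0.002145 north), which points northwest.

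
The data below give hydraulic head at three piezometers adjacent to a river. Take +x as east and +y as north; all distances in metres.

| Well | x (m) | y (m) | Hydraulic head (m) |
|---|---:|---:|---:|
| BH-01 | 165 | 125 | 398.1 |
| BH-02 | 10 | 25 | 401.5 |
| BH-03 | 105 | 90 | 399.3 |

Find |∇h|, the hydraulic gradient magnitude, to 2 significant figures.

Differences from BH-01: to BH-02 (Δx, Δy, Δh) = (-155, -100, +3.4); to BH-03 = (-60, -35, +1.2).
Solve a·Δx + b·Δy = Δh: det = (-155)·(-35) − (-60)·(-100) = -575.
∂h/∂x = [(+3.4)·(-35) − (+1.2)·(-100)] / -575 = -0.001739
∂h/∂y = [(-155)·(+1.2) − (-60)·(+3.4)] / -575 = -0.03130
|∇h| = √(-0.001739² + -0.03130²) = 0.03135

0.031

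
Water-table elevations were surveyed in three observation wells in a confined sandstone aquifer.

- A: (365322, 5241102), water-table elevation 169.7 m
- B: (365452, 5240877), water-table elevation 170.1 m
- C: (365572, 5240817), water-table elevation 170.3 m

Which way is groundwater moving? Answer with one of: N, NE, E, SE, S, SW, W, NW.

NW

With h = a·x + b·y + c and A as origin, the differences give:
  130·a + (-225)·b = +0.4
  250·a + (-285)·b = +0.6
Eliminate b (×(-285) and ×(-225), subtract): 19200·a = 21.00 → a = ∂h/∂x = +0.001094
Back-substitute: b = ∂h/∂y = -0.001146.
Flow = −∇h = (-0.001094 east, +0.001146 north), which points northwest.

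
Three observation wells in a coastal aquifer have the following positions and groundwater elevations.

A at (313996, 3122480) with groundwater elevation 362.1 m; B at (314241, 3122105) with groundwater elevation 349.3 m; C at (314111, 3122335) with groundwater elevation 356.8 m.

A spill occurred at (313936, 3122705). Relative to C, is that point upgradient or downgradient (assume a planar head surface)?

upgradient

Taking A as reference: B−A = (245, -375, -12.8); C−A = (115, -145, -5.3).
Solve a·Δx + b·Δy = Δh: det = 245·(-145) − 115·(-375) = 7600.
∂h/∂x = [(-12.8)·(-145) − (-5.3)·(-375)] / 7600 = -0.01730
∂h/∂y = [245·(-5.3) − 115·(-12.8)] / 7600 = +0.02283
Head at (313936, 3122705) = 362.1 + (-0.01730)·(-60) + (+0.02283)·(225) = 368.27 m.
That is higher than the 356.8 m at C, so the point is upgradient.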